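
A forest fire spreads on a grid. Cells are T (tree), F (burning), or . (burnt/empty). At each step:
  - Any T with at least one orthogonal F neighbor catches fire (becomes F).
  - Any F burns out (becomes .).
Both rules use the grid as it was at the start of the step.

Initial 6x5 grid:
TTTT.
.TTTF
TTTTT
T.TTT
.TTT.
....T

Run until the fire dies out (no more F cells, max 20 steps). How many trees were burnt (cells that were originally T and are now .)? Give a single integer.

Answer: 19

Derivation:
Step 1: +2 fires, +1 burnt (F count now 2)
Step 2: +4 fires, +2 burnt (F count now 4)
Step 3: +4 fires, +4 burnt (F count now 4)
Step 4: +4 fires, +4 burnt (F count now 4)
Step 5: +3 fires, +4 burnt (F count now 3)
Step 6: +2 fires, +3 burnt (F count now 2)
Step 7: +0 fires, +2 burnt (F count now 0)
Fire out after step 7
Initially T: 20, now '.': 29
Total burnt (originally-T cells now '.'): 19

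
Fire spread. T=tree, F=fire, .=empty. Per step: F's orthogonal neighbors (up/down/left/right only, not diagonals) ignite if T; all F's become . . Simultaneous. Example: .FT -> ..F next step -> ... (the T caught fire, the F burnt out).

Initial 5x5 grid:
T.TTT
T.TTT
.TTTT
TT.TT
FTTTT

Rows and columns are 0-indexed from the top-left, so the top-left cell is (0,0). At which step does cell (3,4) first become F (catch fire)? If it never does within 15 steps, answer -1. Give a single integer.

Step 1: cell (3,4)='T' (+2 fires, +1 burnt)
Step 2: cell (3,4)='T' (+2 fires, +2 burnt)
Step 3: cell (3,4)='T' (+2 fires, +2 burnt)
Step 4: cell (3,4)='T' (+3 fires, +2 burnt)
Step 5: cell (3,4)='F' (+3 fires, +3 burnt)
  -> target ignites at step 5
Step 6: cell (3,4)='.' (+3 fires, +3 burnt)
Step 7: cell (3,4)='.' (+2 fires, +3 burnt)
Step 8: cell (3,4)='.' (+1 fires, +2 burnt)
Step 9: cell (3,4)='.' (+0 fires, +1 burnt)
  fire out at step 9

5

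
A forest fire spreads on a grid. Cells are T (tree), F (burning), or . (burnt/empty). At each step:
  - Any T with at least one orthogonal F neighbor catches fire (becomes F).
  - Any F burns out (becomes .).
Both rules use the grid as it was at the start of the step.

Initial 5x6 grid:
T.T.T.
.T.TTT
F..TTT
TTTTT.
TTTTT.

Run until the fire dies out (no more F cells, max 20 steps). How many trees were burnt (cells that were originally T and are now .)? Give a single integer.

Step 1: +1 fires, +1 burnt (F count now 1)
Step 2: +2 fires, +1 burnt (F count now 2)
Step 3: +2 fires, +2 burnt (F count now 2)
Step 4: +2 fires, +2 burnt (F count now 2)
Step 5: +3 fires, +2 burnt (F count now 3)
Step 6: +3 fires, +3 burnt (F count now 3)
Step 7: +2 fires, +3 burnt (F count now 2)
Step 8: +2 fires, +2 burnt (F count now 2)
Step 9: +0 fires, +2 burnt (F count now 0)
Fire out after step 9
Initially T: 20, now '.': 27
Total burnt (originally-T cells now '.'): 17

Answer: 17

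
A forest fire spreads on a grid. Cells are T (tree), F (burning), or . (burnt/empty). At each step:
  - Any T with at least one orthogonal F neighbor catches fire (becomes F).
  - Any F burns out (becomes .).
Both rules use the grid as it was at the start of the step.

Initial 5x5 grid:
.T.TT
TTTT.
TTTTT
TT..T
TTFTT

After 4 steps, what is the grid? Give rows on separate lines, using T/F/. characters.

Step 1: 2 trees catch fire, 1 burn out
  .T.TT
  TTTT.
  TTTTT
  TT..T
  TF.FT
Step 2: 3 trees catch fire, 2 burn out
  .T.TT
  TTTT.
  TTTTT
  TF..T
  F...F
Step 3: 3 trees catch fire, 3 burn out
  .T.TT
  TTTT.
  TFTTT
  F...F
  .....
Step 4: 4 trees catch fire, 3 burn out
  .T.TT
  TFTT.
  F.FTF
  .....
  .....

.T.TT
TFTT.
F.FTF
.....
.....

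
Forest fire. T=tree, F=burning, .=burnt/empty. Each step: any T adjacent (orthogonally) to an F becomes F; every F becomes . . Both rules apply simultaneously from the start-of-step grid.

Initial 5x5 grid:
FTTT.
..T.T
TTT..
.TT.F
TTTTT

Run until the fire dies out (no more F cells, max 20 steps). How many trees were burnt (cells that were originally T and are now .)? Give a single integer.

Step 1: +2 fires, +2 burnt (F count now 2)
Step 2: +2 fires, +2 burnt (F count now 2)
Step 3: +3 fires, +2 burnt (F count now 3)
Step 4: +3 fires, +3 burnt (F count now 3)
Step 5: +3 fires, +3 burnt (F count now 3)
Step 6: +1 fires, +3 burnt (F count now 1)
Step 7: +0 fires, +1 burnt (F count now 0)
Fire out after step 7
Initially T: 15, now '.': 24
Total burnt (originally-T cells now '.'): 14

Answer: 14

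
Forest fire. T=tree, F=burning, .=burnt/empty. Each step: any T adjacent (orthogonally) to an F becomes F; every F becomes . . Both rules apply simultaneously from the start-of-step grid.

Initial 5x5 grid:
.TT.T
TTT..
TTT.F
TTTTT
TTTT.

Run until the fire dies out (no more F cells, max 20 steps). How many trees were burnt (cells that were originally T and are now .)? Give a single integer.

Answer: 17

Derivation:
Step 1: +1 fires, +1 burnt (F count now 1)
Step 2: +1 fires, +1 burnt (F count now 1)
Step 3: +2 fires, +1 burnt (F count now 2)
Step 4: +3 fires, +2 burnt (F count now 3)
Step 5: +4 fires, +3 burnt (F count now 4)
Step 6: +4 fires, +4 burnt (F count now 4)
Step 7: +2 fires, +4 burnt (F count now 2)
Step 8: +0 fires, +2 burnt (F count now 0)
Fire out after step 8
Initially T: 18, now '.': 24
Total burnt (originally-T cells now '.'): 17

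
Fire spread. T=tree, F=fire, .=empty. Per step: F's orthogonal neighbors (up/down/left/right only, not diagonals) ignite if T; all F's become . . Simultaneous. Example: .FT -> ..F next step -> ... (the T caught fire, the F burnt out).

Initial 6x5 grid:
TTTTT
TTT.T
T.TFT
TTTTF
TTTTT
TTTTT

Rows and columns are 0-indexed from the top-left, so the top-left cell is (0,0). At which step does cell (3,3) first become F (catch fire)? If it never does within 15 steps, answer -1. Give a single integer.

Step 1: cell (3,3)='F' (+4 fires, +2 burnt)
  -> target ignites at step 1
Step 2: cell (3,3)='.' (+5 fires, +4 burnt)
Step 3: cell (3,3)='.' (+6 fires, +5 burnt)
Step 4: cell (3,3)='.' (+6 fires, +6 burnt)
Step 5: cell (3,3)='.' (+4 fires, +6 burnt)
Step 6: cell (3,3)='.' (+1 fires, +4 burnt)
Step 7: cell (3,3)='.' (+0 fires, +1 burnt)
  fire out at step 7

1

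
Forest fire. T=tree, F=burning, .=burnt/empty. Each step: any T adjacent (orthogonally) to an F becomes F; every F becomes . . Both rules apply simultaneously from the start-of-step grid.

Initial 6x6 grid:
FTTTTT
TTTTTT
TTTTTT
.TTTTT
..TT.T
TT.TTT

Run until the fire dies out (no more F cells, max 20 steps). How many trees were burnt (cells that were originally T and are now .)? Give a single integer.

Step 1: +2 fires, +1 burnt (F count now 2)
Step 2: +3 fires, +2 burnt (F count now 3)
Step 3: +3 fires, +3 burnt (F count now 3)
Step 4: +4 fires, +3 burnt (F count now 4)
Step 5: +4 fires, +4 burnt (F count now 4)
Step 6: +4 fires, +4 burnt (F count now 4)
Step 7: +3 fires, +4 burnt (F count now 3)
Step 8: +2 fires, +3 burnt (F count now 2)
Step 9: +2 fires, +2 burnt (F count now 2)
Step 10: +1 fires, +2 burnt (F count now 1)
Step 11: +0 fires, +1 burnt (F count now 0)
Fire out after step 11
Initially T: 30, now '.': 34
Total burnt (originally-T cells now '.'): 28

Answer: 28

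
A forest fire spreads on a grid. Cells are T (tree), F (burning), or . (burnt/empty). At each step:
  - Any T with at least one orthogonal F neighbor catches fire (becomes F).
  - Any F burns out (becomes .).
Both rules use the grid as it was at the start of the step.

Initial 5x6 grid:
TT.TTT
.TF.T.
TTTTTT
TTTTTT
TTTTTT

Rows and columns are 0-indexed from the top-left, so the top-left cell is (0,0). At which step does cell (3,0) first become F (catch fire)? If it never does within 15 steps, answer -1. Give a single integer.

Step 1: cell (3,0)='T' (+2 fires, +1 burnt)
Step 2: cell (3,0)='T' (+4 fires, +2 burnt)
Step 3: cell (3,0)='T' (+6 fires, +4 burnt)
Step 4: cell (3,0)='F' (+6 fires, +6 burnt)
  -> target ignites at step 4
Step 5: cell (3,0)='.' (+4 fires, +6 burnt)
Step 6: cell (3,0)='.' (+3 fires, +4 burnt)
Step 7: cell (3,0)='.' (+0 fires, +3 burnt)
  fire out at step 7

4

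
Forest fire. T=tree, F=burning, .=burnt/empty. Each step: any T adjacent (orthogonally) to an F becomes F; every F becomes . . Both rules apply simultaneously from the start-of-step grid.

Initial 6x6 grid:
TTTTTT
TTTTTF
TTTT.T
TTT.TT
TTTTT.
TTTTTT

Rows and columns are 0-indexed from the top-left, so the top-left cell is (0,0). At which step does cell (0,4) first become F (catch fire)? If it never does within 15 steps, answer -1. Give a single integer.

Step 1: cell (0,4)='T' (+3 fires, +1 burnt)
Step 2: cell (0,4)='F' (+3 fires, +3 burnt)
  -> target ignites at step 2
Step 3: cell (0,4)='.' (+4 fires, +3 burnt)
Step 4: cell (0,4)='.' (+4 fires, +4 burnt)
Step 5: cell (0,4)='.' (+6 fires, +4 burnt)
Step 6: cell (0,4)='.' (+6 fires, +6 burnt)
Step 7: cell (0,4)='.' (+3 fires, +6 burnt)
Step 8: cell (0,4)='.' (+2 fires, +3 burnt)
Step 9: cell (0,4)='.' (+1 fires, +2 burnt)
Step 10: cell (0,4)='.' (+0 fires, +1 burnt)
  fire out at step 10

2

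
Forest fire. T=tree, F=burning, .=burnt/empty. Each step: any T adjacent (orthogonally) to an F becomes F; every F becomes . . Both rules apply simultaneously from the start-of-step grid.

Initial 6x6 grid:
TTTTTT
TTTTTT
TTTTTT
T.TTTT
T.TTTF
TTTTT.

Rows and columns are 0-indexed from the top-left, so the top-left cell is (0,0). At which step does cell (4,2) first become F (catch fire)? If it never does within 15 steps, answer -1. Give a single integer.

Step 1: cell (4,2)='T' (+2 fires, +1 burnt)
Step 2: cell (4,2)='T' (+4 fires, +2 burnt)
Step 3: cell (4,2)='F' (+5 fires, +4 burnt)
  -> target ignites at step 3
Step 4: cell (4,2)='.' (+5 fires, +5 burnt)
Step 5: cell (4,2)='.' (+4 fires, +5 burnt)
Step 6: cell (4,2)='.' (+4 fires, +4 burnt)
Step 7: cell (4,2)='.' (+4 fires, +4 burnt)
Step 8: cell (4,2)='.' (+3 fires, +4 burnt)
Step 9: cell (4,2)='.' (+1 fires, +3 burnt)
Step 10: cell (4,2)='.' (+0 fires, +1 burnt)
  fire out at step 10

3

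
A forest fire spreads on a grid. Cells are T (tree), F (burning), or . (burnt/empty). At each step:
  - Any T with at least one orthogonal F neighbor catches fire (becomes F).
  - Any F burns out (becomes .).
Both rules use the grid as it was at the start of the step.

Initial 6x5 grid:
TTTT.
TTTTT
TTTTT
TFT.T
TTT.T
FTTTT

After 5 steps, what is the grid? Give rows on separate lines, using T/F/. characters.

Step 1: 6 trees catch fire, 2 burn out
  TTTT.
  TTTTT
  TFTTT
  F.F.T
  FFT.T
  .FTTT
Step 2: 5 trees catch fire, 6 burn out
  TTTT.
  TFTTT
  F.FTT
  ....T
  ..F.T
  ..FTT
Step 3: 5 trees catch fire, 5 burn out
  TFTT.
  F.FTT
  ...FT
  ....T
  ....T
  ...FT
Step 4: 5 trees catch fire, 5 burn out
  F.FT.
  ...FT
  ....F
  ....T
  ....T
  ....F
Step 5: 4 trees catch fire, 5 burn out
  ...F.
  ....F
  .....
  ....F
  ....F
  .....

...F.
....F
.....
....F
....F
.....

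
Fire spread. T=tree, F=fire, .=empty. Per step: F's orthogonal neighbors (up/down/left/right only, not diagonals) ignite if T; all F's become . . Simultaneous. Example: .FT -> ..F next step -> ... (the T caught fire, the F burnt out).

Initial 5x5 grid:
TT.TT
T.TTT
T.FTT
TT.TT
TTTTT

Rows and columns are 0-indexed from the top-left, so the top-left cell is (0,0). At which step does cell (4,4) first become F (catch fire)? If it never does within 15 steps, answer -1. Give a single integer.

Step 1: cell (4,4)='T' (+2 fires, +1 burnt)
Step 2: cell (4,4)='T' (+3 fires, +2 burnt)
Step 3: cell (4,4)='T' (+4 fires, +3 burnt)
Step 4: cell (4,4)='F' (+3 fires, +4 burnt)
  -> target ignites at step 4
Step 5: cell (4,4)='.' (+1 fires, +3 burnt)
Step 6: cell (4,4)='.' (+2 fires, +1 burnt)
Step 7: cell (4,4)='.' (+1 fires, +2 burnt)
Step 8: cell (4,4)='.' (+1 fires, +1 burnt)
Step 9: cell (4,4)='.' (+1 fires, +1 burnt)
Step 10: cell (4,4)='.' (+1 fires, +1 burnt)
Step 11: cell (4,4)='.' (+1 fires, +1 burnt)
Step 12: cell (4,4)='.' (+0 fires, +1 burnt)
  fire out at step 12

4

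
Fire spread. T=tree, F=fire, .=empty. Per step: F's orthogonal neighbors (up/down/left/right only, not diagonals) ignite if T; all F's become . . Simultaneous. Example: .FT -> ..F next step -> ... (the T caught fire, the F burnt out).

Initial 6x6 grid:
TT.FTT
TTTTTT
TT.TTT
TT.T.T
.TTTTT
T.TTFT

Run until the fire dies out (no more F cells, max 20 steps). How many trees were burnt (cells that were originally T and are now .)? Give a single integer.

Step 1: +5 fires, +2 burnt (F count now 5)
Step 2: +7 fires, +5 burnt (F count now 7)
Step 3: +6 fires, +7 burnt (F count now 6)
Step 4: +5 fires, +6 burnt (F count now 5)
Step 5: +3 fires, +5 burnt (F count now 3)
Step 6: +1 fires, +3 burnt (F count now 1)
Step 7: +0 fires, +1 burnt (F count now 0)
Fire out after step 7
Initially T: 28, now '.': 35
Total burnt (originally-T cells now '.'): 27

Answer: 27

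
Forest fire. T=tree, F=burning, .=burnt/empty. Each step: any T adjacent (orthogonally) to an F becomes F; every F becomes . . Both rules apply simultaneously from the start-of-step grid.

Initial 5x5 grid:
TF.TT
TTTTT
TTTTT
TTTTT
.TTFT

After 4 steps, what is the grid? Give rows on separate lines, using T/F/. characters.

Step 1: 5 trees catch fire, 2 burn out
  F..TT
  TFTTT
  TTTTT
  TTTFT
  .TF.F
Step 2: 7 trees catch fire, 5 burn out
  ...TT
  F.FTT
  TFTFT
  TTF.F
  .F...
Step 3: 5 trees catch fire, 7 burn out
  ...TT
  ...FT
  F.F.F
  TF...
  .....
Step 4: 3 trees catch fire, 5 burn out
  ...FT
  ....F
  .....
  F....
  .....

...FT
....F
.....
F....
.....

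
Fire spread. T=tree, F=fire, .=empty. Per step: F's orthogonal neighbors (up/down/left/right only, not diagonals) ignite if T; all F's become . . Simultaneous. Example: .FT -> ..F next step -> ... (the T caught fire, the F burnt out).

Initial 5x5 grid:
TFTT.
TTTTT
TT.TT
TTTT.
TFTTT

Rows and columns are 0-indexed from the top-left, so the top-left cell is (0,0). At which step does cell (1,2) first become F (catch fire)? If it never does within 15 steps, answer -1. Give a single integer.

Step 1: cell (1,2)='T' (+6 fires, +2 burnt)
Step 2: cell (1,2)='F' (+7 fires, +6 burnt)
  -> target ignites at step 2
Step 3: cell (1,2)='.' (+4 fires, +7 burnt)
Step 4: cell (1,2)='.' (+2 fires, +4 burnt)
Step 5: cell (1,2)='.' (+1 fires, +2 burnt)
Step 6: cell (1,2)='.' (+0 fires, +1 burnt)
  fire out at step 6

2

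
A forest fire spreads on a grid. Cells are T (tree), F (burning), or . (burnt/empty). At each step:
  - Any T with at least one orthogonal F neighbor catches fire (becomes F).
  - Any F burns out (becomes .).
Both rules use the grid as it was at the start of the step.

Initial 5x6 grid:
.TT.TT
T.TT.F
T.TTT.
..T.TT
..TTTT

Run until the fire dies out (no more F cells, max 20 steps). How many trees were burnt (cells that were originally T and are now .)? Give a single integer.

Step 1: +1 fires, +1 burnt (F count now 1)
Step 2: +1 fires, +1 burnt (F count now 1)
Step 3: +0 fires, +1 burnt (F count now 0)
Fire out after step 3
Initially T: 18, now '.': 14
Total burnt (originally-T cells now '.'): 2

Answer: 2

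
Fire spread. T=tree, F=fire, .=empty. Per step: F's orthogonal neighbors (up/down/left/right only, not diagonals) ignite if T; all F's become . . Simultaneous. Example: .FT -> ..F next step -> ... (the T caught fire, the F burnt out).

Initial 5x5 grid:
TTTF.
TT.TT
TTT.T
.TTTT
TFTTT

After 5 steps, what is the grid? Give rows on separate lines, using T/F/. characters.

Step 1: 5 trees catch fire, 2 burn out
  TTF..
  TT.FT
  TTT.T
  .FTTT
  F.FTT
Step 2: 5 trees catch fire, 5 burn out
  TF...
  TT..F
  TFT.T
  ..FTT
  ...FT
Step 3: 7 trees catch fire, 5 burn out
  F....
  TF...
  F.F.F
  ...FT
  ....F
Step 4: 2 trees catch fire, 7 burn out
  .....
  F....
  .....
  ....F
  .....
Step 5: 0 trees catch fire, 2 burn out
  .....
  .....
  .....
  .....
  .....

.....
.....
.....
.....
.....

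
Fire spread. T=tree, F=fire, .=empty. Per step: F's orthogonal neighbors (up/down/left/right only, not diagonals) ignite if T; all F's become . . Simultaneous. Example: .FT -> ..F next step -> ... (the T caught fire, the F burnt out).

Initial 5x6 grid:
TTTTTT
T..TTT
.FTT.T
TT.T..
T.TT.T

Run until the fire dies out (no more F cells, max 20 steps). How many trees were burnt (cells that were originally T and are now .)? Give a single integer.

Answer: 19

Derivation:
Step 1: +2 fires, +1 burnt (F count now 2)
Step 2: +2 fires, +2 burnt (F count now 2)
Step 3: +3 fires, +2 burnt (F count now 3)
Step 4: +3 fires, +3 burnt (F count now 3)
Step 5: +4 fires, +3 burnt (F count now 4)
Step 6: +3 fires, +4 burnt (F count now 3)
Step 7: +1 fires, +3 burnt (F count now 1)
Step 8: +1 fires, +1 burnt (F count now 1)
Step 9: +0 fires, +1 burnt (F count now 0)
Fire out after step 9
Initially T: 20, now '.': 29
Total burnt (originally-T cells now '.'): 19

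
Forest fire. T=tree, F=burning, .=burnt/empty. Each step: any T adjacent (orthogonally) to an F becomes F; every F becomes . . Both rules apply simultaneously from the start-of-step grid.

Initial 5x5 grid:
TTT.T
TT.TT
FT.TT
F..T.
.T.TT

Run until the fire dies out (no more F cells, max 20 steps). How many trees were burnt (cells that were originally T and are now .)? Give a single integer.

Step 1: +2 fires, +2 burnt (F count now 2)
Step 2: +2 fires, +2 burnt (F count now 2)
Step 3: +1 fires, +2 burnt (F count now 1)
Step 4: +1 fires, +1 burnt (F count now 1)
Step 5: +0 fires, +1 burnt (F count now 0)
Fire out after step 5
Initially T: 15, now '.': 16
Total burnt (originally-T cells now '.'): 6

Answer: 6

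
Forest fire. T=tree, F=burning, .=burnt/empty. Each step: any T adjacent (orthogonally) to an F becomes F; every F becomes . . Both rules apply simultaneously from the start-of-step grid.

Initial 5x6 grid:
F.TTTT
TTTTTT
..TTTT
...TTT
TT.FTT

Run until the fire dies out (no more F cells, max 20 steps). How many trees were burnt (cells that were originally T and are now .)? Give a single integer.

Answer: 19

Derivation:
Step 1: +3 fires, +2 burnt (F count now 3)
Step 2: +4 fires, +3 burnt (F count now 4)
Step 3: +5 fires, +4 burnt (F count now 5)
Step 4: +4 fires, +5 burnt (F count now 4)
Step 5: +2 fires, +4 burnt (F count now 2)
Step 6: +1 fires, +2 burnt (F count now 1)
Step 7: +0 fires, +1 burnt (F count now 0)
Fire out after step 7
Initially T: 21, now '.': 28
Total burnt (originally-T cells now '.'): 19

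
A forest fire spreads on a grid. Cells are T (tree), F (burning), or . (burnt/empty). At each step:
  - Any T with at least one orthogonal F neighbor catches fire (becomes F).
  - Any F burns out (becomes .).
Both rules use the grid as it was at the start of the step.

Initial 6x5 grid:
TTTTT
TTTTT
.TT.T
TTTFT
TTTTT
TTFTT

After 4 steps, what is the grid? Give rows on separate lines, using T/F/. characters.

Step 1: 6 trees catch fire, 2 burn out
  TTTTT
  TTTTT
  .TT.T
  TTF.F
  TTFFT
  TF.FT
Step 2: 7 trees catch fire, 6 burn out
  TTTTT
  TTTTT
  .TF.F
  TF...
  TF..F
  F...F
Step 3: 5 trees catch fire, 7 burn out
  TTTTT
  TTFTF
  .F...
  F....
  F....
  .....
Step 4: 4 trees catch fire, 5 burn out
  TTFTF
  TF.F.
  .....
  .....
  .....
  .....

TTFTF
TF.F.
.....
.....
.....
.....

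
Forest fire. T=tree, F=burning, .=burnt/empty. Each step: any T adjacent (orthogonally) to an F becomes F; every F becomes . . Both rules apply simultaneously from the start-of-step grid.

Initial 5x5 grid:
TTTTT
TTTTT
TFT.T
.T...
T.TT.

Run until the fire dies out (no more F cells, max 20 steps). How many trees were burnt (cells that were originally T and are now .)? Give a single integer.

Answer: 14

Derivation:
Step 1: +4 fires, +1 burnt (F count now 4)
Step 2: +3 fires, +4 burnt (F count now 3)
Step 3: +3 fires, +3 burnt (F count now 3)
Step 4: +2 fires, +3 burnt (F count now 2)
Step 5: +2 fires, +2 burnt (F count now 2)
Step 6: +0 fires, +2 burnt (F count now 0)
Fire out after step 6
Initially T: 17, now '.': 22
Total burnt (originally-T cells now '.'): 14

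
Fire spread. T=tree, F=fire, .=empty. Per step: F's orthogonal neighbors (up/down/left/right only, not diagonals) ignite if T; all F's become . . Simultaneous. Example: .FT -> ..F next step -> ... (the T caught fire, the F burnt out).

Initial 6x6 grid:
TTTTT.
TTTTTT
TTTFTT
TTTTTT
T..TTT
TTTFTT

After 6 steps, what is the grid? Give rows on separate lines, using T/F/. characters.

Step 1: 7 trees catch fire, 2 burn out
  TTTTT.
  TTTFTT
  TTF.FT
  TTTFTT
  T..FTT
  TTF.FT
Step 2: 10 trees catch fire, 7 burn out
  TTTFT.
  TTF.FT
  TF...F
  TTF.FT
  T...FT
  TF...F
Step 3: 9 trees catch fire, 10 burn out
  TTF.F.
  TF...F
  F.....
  TF...F
  T....F
  F.....
Step 4: 4 trees catch fire, 9 burn out
  TF....
  F.....
  ......
  F.....
  F.....
  ......
Step 5: 1 trees catch fire, 4 burn out
  F.....
  ......
  ......
  ......
  ......
  ......
Step 6: 0 trees catch fire, 1 burn out
  ......
  ......
  ......
  ......
  ......
  ......

......
......
......
......
......
......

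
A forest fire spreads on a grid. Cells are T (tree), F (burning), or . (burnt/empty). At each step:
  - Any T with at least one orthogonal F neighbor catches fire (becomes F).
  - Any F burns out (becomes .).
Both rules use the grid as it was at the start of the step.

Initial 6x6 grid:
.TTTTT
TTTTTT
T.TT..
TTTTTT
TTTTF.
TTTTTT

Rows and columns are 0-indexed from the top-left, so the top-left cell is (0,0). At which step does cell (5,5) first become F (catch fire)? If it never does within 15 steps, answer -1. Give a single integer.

Step 1: cell (5,5)='T' (+3 fires, +1 burnt)
Step 2: cell (5,5)='F' (+5 fires, +3 burnt)
  -> target ignites at step 2
Step 3: cell (5,5)='.' (+4 fires, +5 burnt)
Step 4: cell (5,5)='.' (+5 fires, +4 burnt)
Step 5: cell (5,5)='.' (+5 fires, +5 burnt)
Step 6: cell (5,5)='.' (+5 fires, +5 burnt)
Step 7: cell (5,5)='.' (+3 fires, +5 burnt)
Step 8: cell (5,5)='.' (+0 fires, +3 burnt)
  fire out at step 8

2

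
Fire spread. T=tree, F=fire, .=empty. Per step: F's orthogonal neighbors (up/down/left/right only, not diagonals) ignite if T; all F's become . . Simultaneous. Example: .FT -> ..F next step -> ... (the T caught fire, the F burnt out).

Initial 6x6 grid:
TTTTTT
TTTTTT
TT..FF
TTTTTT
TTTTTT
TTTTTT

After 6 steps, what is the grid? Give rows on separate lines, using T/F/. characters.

Step 1: 4 trees catch fire, 2 burn out
  TTTTTT
  TTTTFF
  TT....
  TTTTFF
  TTTTTT
  TTTTTT
Step 2: 6 trees catch fire, 4 burn out
  TTTTFF
  TTTF..
  TT....
  TTTF..
  TTTTFF
  TTTTTT
Step 3: 6 trees catch fire, 6 burn out
  TTTF..
  TTF...
  TT....
  TTF...
  TTTF..
  TTTTFF
Step 4: 5 trees catch fire, 6 burn out
  TTF...
  TF....
  TT....
  TF....
  TTF...
  TTTF..
Step 5: 6 trees catch fire, 5 burn out
  TF....
  F.....
  TF....
  F.....
  TF....
  TTF...
Step 6: 4 trees catch fire, 6 burn out
  F.....
  ......
  F.....
  ......
  F.....
  TF....

F.....
......
F.....
......
F.....
TF....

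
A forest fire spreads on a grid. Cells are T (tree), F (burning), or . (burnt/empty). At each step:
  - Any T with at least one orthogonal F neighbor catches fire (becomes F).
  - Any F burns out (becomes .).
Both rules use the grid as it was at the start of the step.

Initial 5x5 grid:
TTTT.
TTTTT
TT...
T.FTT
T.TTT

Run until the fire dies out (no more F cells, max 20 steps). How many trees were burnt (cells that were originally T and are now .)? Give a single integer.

Step 1: +2 fires, +1 burnt (F count now 2)
Step 2: +2 fires, +2 burnt (F count now 2)
Step 3: +1 fires, +2 burnt (F count now 1)
Step 4: +0 fires, +1 burnt (F count now 0)
Fire out after step 4
Initially T: 18, now '.': 12
Total burnt (originally-T cells now '.'): 5

Answer: 5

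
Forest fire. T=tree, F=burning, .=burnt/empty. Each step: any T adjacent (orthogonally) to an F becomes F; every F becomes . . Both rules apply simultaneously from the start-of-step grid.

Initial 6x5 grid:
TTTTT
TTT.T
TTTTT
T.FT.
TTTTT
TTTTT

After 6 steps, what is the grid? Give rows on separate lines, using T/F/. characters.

Step 1: 3 trees catch fire, 1 burn out
  TTTTT
  TTT.T
  TTFTT
  T..F.
  TTFTT
  TTTTT
Step 2: 6 trees catch fire, 3 burn out
  TTTTT
  TTF.T
  TF.FT
  T....
  TF.FT
  TTFTT
Step 3: 8 trees catch fire, 6 burn out
  TTFTT
  TF..T
  F...F
  T....
  F...F
  TF.FT
Step 4: 7 trees catch fire, 8 burn out
  TF.FT
  F...F
  .....
  F....
  .....
  F...F
Step 5: 2 trees catch fire, 7 burn out
  F...F
  .....
  .....
  .....
  .....
  .....
Step 6: 0 trees catch fire, 2 burn out
  .....
  .....
  .....
  .....
  .....
  .....

.....
.....
.....
.....
.....
.....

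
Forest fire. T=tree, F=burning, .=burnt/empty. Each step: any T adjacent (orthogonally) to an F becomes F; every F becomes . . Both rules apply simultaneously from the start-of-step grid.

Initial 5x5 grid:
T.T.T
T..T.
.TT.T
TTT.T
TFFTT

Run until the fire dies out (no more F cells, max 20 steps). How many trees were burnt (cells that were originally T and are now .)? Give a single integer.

Answer: 10

Derivation:
Step 1: +4 fires, +2 burnt (F count now 4)
Step 2: +4 fires, +4 burnt (F count now 4)
Step 3: +1 fires, +4 burnt (F count now 1)
Step 4: +1 fires, +1 burnt (F count now 1)
Step 5: +0 fires, +1 burnt (F count now 0)
Fire out after step 5
Initially T: 15, now '.': 20
Total burnt (originally-T cells now '.'): 10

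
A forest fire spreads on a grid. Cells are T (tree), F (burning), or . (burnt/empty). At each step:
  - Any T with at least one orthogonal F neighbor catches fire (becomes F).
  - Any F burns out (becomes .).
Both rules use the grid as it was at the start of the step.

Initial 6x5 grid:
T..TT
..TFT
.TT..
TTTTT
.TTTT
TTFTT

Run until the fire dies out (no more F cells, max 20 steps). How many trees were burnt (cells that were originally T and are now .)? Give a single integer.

Step 1: +6 fires, +2 burnt (F count now 6)
Step 2: +7 fires, +6 burnt (F count now 7)
Step 3: +4 fires, +7 burnt (F count now 4)
Step 4: +2 fires, +4 burnt (F count now 2)
Step 5: +0 fires, +2 burnt (F count now 0)
Fire out after step 5
Initially T: 20, now '.': 29
Total burnt (originally-T cells now '.'): 19

Answer: 19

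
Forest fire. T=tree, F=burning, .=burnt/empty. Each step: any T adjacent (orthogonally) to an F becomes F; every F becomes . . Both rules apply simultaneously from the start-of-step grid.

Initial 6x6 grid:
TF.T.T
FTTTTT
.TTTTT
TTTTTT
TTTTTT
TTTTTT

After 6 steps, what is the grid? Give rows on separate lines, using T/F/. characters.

Step 1: 2 trees catch fire, 2 burn out
  F..T.T
  .FTTTT
  .TTTTT
  TTTTTT
  TTTTTT
  TTTTTT
Step 2: 2 trees catch fire, 2 burn out
  ...T.T
  ..FTTT
  .FTTTT
  TTTTTT
  TTTTTT
  TTTTTT
Step 3: 3 trees catch fire, 2 burn out
  ...T.T
  ...FTT
  ..FTTT
  TFTTTT
  TTTTTT
  TTTTTT
Step 4: 6 trees catch fire, 3 burn out
  ...F.T
  ....FT
  ...FTT
  F.FTTT
  TFTTTT
  TTTTTT
Step 5: 6 trees catch fire, 6 burn out
  .....T
  .....F
  ....FT
  ...FTT
  F.FTTT
  TFTTTT
Step 6: 6 trees catch fire, 6 burn out
  .....F
  ......
  .....F
  ....FT
  ...FTT
  F.FTTT

.....F
......
.....F
....FT
...FTT
F.FTTT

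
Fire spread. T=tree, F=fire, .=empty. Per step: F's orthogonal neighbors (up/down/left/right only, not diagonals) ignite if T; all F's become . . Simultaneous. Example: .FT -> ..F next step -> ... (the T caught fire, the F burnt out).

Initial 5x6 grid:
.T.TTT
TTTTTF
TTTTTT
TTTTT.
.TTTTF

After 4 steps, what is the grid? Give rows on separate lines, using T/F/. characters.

Step 1: 4 trees catch fire, 2 burn out
  .T.TTF
  TTTTF.
  TTTTTF
  TTTTT.
  .TTTF.
Step 2: 5 trees catch fire, 4 burn out
  .T.TF.
  TTTF..
  TTTTF.
  TTTTF.
  .TTF..
Step 3: 5 trees catch fire, 5 burn out
  .T.F..
  TTF...
  TTTF..
  TTTF..
  .TF...
Step 4: 4 trees catch fire, 5 burn out
  .T....
  TF....
  TTF...
  TTF...
  .F....

.T....
TF....
TTF...
TTF...
.F....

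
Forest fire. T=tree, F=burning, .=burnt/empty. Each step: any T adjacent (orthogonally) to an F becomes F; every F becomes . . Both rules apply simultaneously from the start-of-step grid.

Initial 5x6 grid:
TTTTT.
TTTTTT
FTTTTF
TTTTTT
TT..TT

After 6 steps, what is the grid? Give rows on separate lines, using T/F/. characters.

Step 1: 6 trees catch fire, 2 burn out
  TTTTT.
  FTTTTF
  .FTTF.
  FTTTTF
  TT..TT
Step 2: 9 trees catch fire, 6 burn out
  FTTTT.
  .FTTF.
  ..FF..
  .FTTF.
  FT..TF
Step 3: 8 trees catch fire, 9 burn out
  .FTTF.
  ..FF..
  ......
  ..FF..
  .F..F.
Step 4: 2 trees catch fire, 8 burn out
  ..FF..
  ......
  ......
  ......
  ......
Step 5: 0 trees catch fire, 2 burn out
  ......
  ......
  ......
  ......
  ......
Step 6: 0 trees catch fire, 0 burn out
  ......
  ......
  ......
  ......
  ......

......
......
......
......
......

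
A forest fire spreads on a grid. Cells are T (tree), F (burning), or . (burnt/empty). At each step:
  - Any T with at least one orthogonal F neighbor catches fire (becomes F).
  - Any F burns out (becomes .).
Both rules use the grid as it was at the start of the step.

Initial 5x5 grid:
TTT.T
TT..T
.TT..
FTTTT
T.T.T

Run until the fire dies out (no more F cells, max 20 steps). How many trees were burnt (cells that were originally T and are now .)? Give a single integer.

Step 1: +2 fires, +1 burnt (F count now 2)
Step 2: +2 fires, +2 burnt (F count now 2)
Step 3: +4 fires, +2 burnt (F count now 4)
Step 4: +3 fires, +4 burnt (F count now 3)
Step 5: +3 fires, +3 burnt (F count now 3)
Step 6: +0 fires, +3 burnt (F count now 0)
Fire out after step 6
Initially T: 16, now '.': 23
Total burnt (originally-T cells now '.'): 14

Answer: 14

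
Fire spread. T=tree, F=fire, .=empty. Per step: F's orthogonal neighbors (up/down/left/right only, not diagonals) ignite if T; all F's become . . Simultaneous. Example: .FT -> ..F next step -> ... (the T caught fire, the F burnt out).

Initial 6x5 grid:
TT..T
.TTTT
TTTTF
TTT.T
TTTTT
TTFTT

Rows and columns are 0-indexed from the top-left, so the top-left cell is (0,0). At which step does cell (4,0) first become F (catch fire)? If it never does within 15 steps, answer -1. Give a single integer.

Step 1: cell (4,0)='T' (+6 fires, +2 burnt)
Step 2: cell (4,0)='T' (+9 fires, +6 burnt)
Step 3: cell (4,0)='F' (+4 fires, +9 burnt)
  -> target ignites at step 3
Step 4: cell (4,0)='.' (+3 fires, +4 burnt)
Step 5: cell (4,0)='.' (+1 fires, +3 burnt)
Step 6: cell (4,0)='.' (+1 fires, +1 burnt)
Step 7: cell (4,0)='.' (+0 fires, +1 burnt)
  fire out at step 7

3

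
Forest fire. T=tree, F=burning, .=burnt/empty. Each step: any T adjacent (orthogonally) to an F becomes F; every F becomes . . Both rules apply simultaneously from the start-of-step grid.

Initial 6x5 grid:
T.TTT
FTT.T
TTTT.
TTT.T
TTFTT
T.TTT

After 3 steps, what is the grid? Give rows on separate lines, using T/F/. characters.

Step 1: 7 trees catch fire, 2 burn out
  F.TTT
  .FT.T
  FTTT.
  TTF.T
  TF.FT
  T.FTT
Step 2: 8 trees catch fire, 7 burn out
  ..TTT
  ..F.T
  .FFT.
  FF..T
  F...F
  T..FT
Step 3: 5 trees catch fire, 8 burn out
  ..FTT
  ....T
  ...F.
  ....F
  .....
  F...F

..FTT
....T
...F.
....F
.....
F...F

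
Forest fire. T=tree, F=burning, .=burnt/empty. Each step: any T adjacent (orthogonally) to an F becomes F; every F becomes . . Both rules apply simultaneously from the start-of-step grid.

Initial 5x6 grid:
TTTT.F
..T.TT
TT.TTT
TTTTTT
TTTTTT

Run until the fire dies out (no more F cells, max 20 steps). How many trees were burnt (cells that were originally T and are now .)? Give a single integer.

Step 1: +1 fires, +1 burnt (F count now 1)
Step 2: +2 fires, +1 burnt (F count now 2)
Step 3: +2 fires, +2 burnt (F count now 2)
Step 4: +3 fires, +2 burnt (F count now 3)
Step 5: +2 fires, +3 burnt (F count now 2)
Step 6: +2 fires, +2 burnt (F count now 2)
Step 7: +2 fires, +2 burnt (F count now 2)
Step 8: +3 fires, +2 burnt (F count now 3)
Step 9: +2 fires, +3 burnt (F count now 2)
Step 10: +0 fires, +2 burnt (F count now 0)
Fire out after step 10
Initially T: 24, now '.': 25
Total burnt (originally-T cells now '.'): 19

Answer: 19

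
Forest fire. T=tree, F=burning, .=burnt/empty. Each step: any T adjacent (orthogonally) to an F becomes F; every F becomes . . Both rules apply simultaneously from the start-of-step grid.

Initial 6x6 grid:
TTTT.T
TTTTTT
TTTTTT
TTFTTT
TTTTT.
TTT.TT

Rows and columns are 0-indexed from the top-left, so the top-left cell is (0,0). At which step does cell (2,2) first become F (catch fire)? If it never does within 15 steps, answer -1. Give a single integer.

Step 1: cell (2,2)='F' (+4 fires, +1 burnt)
  -> target ignites at step 1
Step 2: cell (2,2)='.' (+8 fires, +4 burnt)
Step 3: cell (2,2)='.' (+9 fires, +8 burnt)
Step 4: cell (2,2)='.' (+7 fires, +9 burnt)
Step 5: cell (2,2)='.' (+3 fires, +7 burnt)
Step 6: cell (2,2)='.' (+1 fires, +3 burnt)
Step 7: cell (2,2)='.' (+0 fires, +1 burnt)
  fire out at step 7

1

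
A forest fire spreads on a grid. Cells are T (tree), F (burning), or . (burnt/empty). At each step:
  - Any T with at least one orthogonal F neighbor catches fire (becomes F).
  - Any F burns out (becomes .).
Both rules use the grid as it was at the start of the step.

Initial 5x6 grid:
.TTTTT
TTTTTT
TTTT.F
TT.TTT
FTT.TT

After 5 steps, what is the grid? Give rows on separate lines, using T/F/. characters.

Step 1: 4 trees catch fire, 2 burn out
  .TTTTT
  TTTTTF
  TTTT..
  FT.TTF
  .FT.TT
Step 2: 7 trees catch fire, 4 burn out
  .TTTTF
  TTTTF.
  FTTT..
  .F.TF.
  ..F.TF
Step 3: 6 trees catch fire, 7 burn out
  .TTTF.
  FTTF..
  .FTT..
  ...F..
  ....F.
Step 4: 5 trees catch fire, 6 burn out
  .TTF..
  .FF...
  ..FF..
  ......
  ......
Step 5: 2 trees catch fire, 5 burn out
  .FF...
  ......
  ......
  ......
  ......

.FF...
......
......
......
......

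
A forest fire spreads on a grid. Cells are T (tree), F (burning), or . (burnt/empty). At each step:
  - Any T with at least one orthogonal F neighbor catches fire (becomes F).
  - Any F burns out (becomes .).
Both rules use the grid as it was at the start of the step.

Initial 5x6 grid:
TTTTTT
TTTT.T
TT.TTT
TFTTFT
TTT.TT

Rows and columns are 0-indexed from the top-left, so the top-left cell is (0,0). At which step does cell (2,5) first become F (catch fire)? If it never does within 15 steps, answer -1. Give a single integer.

Step 1: cell (2,5)='T' (+8 fires, +2 burnt)
Step 2: cell (2,5)='F' (+7 fires, +8 burnt)
  -> target ignites at step 2
Step 3: cell (2,5)='.' (+5 fires, +7 burnt)
Step 4: cell (2,5)='.' (+4 fires, +5 burnt)
Step 5: cell (2,5)='.' (+1 fires, +4 burnt)
Step 6: cell (2,5)='.' (+0 fires, +1 burnt)
  fire out at step 6

2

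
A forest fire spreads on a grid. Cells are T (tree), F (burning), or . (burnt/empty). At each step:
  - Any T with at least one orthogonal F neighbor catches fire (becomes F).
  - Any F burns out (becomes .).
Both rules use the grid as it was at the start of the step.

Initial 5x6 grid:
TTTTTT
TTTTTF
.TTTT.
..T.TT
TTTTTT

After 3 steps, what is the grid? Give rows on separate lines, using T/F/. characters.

Step 1: 2 trees catch fire, 1 burn out
  TTTTTF
  TTTTF.
  .TTTT.
  ..T.TT
  TTTTTT
Step 2: 3 trees catch fire, 2 burn out
  TTTTF.
  TTTF..
  .TTTF.
  ..T.TT
  TTTTTT
Step 3: 4 trees catch fire, 3 burn out
  TTTF..
  TTF...
  .TTF..
  ..T.FT
  TTTTTT

TTTF..
TTF...
.TTF..
..T.FT
TTTTTT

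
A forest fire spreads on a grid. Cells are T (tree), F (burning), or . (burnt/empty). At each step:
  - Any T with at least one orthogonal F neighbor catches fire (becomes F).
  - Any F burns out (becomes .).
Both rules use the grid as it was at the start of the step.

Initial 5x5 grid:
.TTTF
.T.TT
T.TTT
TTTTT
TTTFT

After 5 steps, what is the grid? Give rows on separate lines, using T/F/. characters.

Step 1: 5 trees catch fire, 2 burn out
  .TTF.
  .T.TF
  T.TTT
  TTTFT
  TTF.F
Step 2: 7 trees catch fire, 5 burn out
  .TF..
  .T.F.
  T.TFF
  TTF.F
  TF...
Step 3: 4 trees catch fire, 7 burn out
  .F...
  .T...
  T.F..
  TF...
  F....
Step 4: 2 trees catch fire, 4 burn out
  .....
  .F...
  T....
  F....
  .....
Step 5: 1 trees catch fire, 2 burn out
  .....
  .....
  F....
  .....
  .....

.....
.....
F....
.....
.....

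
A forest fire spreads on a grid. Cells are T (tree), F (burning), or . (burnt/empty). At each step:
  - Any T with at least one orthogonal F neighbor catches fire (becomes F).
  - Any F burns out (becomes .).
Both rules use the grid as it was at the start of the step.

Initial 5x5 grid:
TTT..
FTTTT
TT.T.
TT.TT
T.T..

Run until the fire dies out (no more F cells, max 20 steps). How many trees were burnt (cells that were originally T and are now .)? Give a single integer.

Answer: 15

Derivation:
Step 1: +3 fires, +1 burnt (F count now 3)
Step 2: +4 fires, +3 burnt (F count now 4)
Step 3: +4 fires, +4 burnt (F count now 4)
Step 4: +2 fires, +4 burnt (F count now 2)
Step 5: +1 fires, +2 burnt (F count now 1)
Step 6: +1 fires, +1 burnt (F count now 1)
Step 7: +0 fires, +1 burnt (F count now 0)
Fire out after step 7
Initially T: 16, now '.': 24
Total burnt (originally-T cells now '.'): 15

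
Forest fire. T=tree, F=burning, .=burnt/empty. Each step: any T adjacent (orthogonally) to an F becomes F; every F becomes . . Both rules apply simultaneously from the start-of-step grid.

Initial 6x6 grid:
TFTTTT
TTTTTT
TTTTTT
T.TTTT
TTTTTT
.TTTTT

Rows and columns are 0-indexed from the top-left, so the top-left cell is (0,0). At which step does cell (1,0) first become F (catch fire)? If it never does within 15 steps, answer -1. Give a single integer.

Step 1: cell (1,0)='T' (+3 fires, +1 burnt)
Step 2: cell (1,0)='F' (+4 fires, +3 burnt)
  -> target ignites at step 2
Step 3: cell (1,0)='.' (+4 fires, +4 burnt)
Step 4: cell (1,0)='.' (+5 fires, +4 burnt)
Step 5: cell (1,0)='.' (+5 fires, +5 burnt)
Step 6: cell (1,0)='.' (+5 fires, +5 burnt)
Step 7: cell (1,0)='.' (+4 fires, +5 burnt)
Step 8: cell (1,0)='.' (+2 fires, +4 burnt)
Step 9: cell (1,0)='.' (+1 fires, +2 burnt)
Step 10: cell (1,0)='.' (+0 fires, +1 burnt)
  fire out at step 10

2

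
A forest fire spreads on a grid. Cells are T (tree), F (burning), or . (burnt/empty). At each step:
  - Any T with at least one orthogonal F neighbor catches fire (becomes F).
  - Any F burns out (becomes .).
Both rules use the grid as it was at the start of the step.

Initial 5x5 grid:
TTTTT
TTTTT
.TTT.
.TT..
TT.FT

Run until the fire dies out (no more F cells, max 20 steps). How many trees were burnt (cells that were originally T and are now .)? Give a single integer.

Step 1: +1 fires, +1 burnt (F count now 1)
Step 2: +0 fires, +1 burnt (F count now 0)
Fire out after step 2
Initially T: 18, now '.': 8
Total burnt (originally-T cells now '.'): 1

Answer: 1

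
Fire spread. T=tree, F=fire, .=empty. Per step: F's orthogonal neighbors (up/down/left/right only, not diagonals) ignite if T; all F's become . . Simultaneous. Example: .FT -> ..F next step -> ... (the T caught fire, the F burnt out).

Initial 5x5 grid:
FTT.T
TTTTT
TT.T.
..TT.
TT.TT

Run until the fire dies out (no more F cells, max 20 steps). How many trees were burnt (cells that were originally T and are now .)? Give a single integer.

Step 1: +2 fires, +1 burnt (F count now 2)
Step 2: +3 fires, +2 burnt (F count now 3)
Step 3: +2 fires, +3 burnt (F count now 2)
Step 4: +1 fires, +2 burnt (F count now 1)
Step 5: +2 fires, +1 burnt (F count now 2)
Step 6: +2 fires, +2 burnt (F count now 2)
Step 7: +2 fires, +2 burnt (F count now 2)
Step 8: +1 fires, +2 burnt (F count now 1)
Step 9: +0 fires, +1 burnt (F count now 0)
Fire out after step 9
Initially T: 17, now '.': 23
Total burnt (originally-T cells now '.'): 15

Answer: 15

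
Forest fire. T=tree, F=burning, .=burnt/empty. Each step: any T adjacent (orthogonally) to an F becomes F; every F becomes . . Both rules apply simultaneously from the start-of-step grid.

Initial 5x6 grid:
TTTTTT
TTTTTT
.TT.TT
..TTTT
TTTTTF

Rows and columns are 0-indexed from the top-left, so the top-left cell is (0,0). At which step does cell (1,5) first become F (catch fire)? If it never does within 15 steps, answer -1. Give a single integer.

Step 1: cell (1,5)='T' (+2 fires, +1 burnt)
Step 2: cell (1,5)='T' (+3 fires, +2 burnt)
Step 3: cell (1,5)='F' (+4 fires, +3 burnt)
  -> target ignites at step 3
Step 4: cell (1,5)='.' (+4 fires, +4 burnt)
Step 5: cell (1,5)='.' (+4 fires, +4 burnt)
Step 6: cell (1,5)='.' (+3 fires, +4 burnt)
Step 7: cell (1,5)='.' (+2 fires, +3 burnt)
Step 8: cell (1,5)='.' (+2 fires, +2 burnt)
Step 9: cell (1,5)='.' (+1 fires, +2 burnt)
Step 10: cell (1,5)='.' (+0 fires, +1 burnt)
  fire out at step 10

3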